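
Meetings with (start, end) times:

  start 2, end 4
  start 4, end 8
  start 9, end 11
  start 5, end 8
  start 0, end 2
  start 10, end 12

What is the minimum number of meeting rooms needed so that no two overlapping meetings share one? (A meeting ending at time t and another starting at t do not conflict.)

2

Count concurrent intervals with a sweep; the peak is the room count.
Events (time:±→running): 0:+→1 2:-→0 2:+→1 4:-→0 4:+→1 5:+→2 … peak 2.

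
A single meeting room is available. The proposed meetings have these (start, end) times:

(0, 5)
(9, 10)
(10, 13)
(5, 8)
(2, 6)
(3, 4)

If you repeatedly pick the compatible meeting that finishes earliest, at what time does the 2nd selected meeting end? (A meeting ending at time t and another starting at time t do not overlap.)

8

Sort by end time and greedily take each interval whose start is ≥ the last chosen end.
By end time: (3,4), (0,5), (2,6), (5,8), (9,10), (10,13).
Pick (3,4); next start ≥ 4 → (5,8); next start ≥ 8 → (9,10); next start ≥ 10 → (10,13).
Selected: (3,4) (5,8) (9,10) (10,13)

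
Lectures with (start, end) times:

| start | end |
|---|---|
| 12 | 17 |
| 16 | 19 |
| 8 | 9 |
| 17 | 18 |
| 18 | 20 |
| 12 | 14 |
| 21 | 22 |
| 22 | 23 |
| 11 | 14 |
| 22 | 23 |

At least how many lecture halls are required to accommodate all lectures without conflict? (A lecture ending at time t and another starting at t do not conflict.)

The answer is the maximum number of intervals overlapping at any instant.
Events (time:±→running): 8:+→1 9:-→0 11:+→1 12:+→2 12:+→3 … peak 3.

3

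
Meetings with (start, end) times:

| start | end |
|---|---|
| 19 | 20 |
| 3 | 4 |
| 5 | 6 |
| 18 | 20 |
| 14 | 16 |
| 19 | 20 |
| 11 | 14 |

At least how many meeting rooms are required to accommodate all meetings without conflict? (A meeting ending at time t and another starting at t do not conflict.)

3

Count concurrent intervals with a sweep; the peak is the room count.
Events (time:±→running): 3:+→1 4:-→0 5:+→1 6:-→0 11:+→1 14:-→0 14:+→1 16:-→0 18:+→1 19:+→2 19:+→3 … peak 3.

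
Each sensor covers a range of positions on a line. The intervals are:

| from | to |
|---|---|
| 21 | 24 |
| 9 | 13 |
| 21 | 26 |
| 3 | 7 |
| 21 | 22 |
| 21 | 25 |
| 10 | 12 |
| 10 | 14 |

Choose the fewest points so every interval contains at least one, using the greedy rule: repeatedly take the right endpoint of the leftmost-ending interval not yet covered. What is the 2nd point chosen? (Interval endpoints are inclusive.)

Sort by right endpoint; whenever an interval is uncovered, place a point at its right end.
Sorted: [3,7] [10,12] [9,13] [10,14] [21,22] [21,24] [21,25] [21,26]
{[3,7]} hit by 7; {[10,12],[9,13],[10,14]} hit by 12; {[21,22],[21,24],[21,25],[21,26]} hit by 22.
Points: 7, 12, 22 (3 total).

12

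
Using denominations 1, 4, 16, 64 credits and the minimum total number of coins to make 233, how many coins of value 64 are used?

Greedy: take as many of the largest coin as possible, then repeat with the remainder.
233 = 3×64 + 2×16 + 2×4 + 1×1
Count of 64: 3

3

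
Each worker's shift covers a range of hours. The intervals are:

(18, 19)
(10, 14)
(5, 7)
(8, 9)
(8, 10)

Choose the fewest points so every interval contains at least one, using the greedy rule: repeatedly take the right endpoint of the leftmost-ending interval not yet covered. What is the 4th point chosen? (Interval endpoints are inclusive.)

19

By right end: [5,7]  [8,9]  [8,10]  [10,14]  [18,19]
[5,7] uncovered → point at 7; [8,9] uncovered → point at 9; [10,14] uncovered → point at 14; [18,19] uncovered → point at 19.
Points: 7, 9, 14, 19 (4 total).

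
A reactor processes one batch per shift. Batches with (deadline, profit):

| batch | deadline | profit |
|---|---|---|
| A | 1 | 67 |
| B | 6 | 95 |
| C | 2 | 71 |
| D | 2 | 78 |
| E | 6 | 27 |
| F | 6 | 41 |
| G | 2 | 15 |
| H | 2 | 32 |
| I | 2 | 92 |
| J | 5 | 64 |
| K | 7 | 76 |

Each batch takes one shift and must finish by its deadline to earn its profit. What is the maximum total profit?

473

Sort by profit descending; place each in the latest free slot ≤ its deadline.
By profit: B(d6,95), I(d2,92), D(d2,78), K(d7,76), C(d2,71), A(d1,67), J(d5,64), F(d6,41), H(d2,32), E(d6,27), G(d2,15)
B→slot 6; I→slot 2; D→slot 1; K→slot 7; C skipped; A skipped; J→slot 5; F→slot 4; H skipped; E→slot 3; G skipped.
Profit = 78 + 92 + 27 + 41 + 64 + 95 + 76 = 473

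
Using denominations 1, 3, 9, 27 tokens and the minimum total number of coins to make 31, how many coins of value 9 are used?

31 − 1×27→4 − 1×3→1 − 1×1→0
Count of 9: 0

0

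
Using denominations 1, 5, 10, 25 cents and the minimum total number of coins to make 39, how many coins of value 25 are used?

39 − 1×25→14 − 1×10→4 − 4×1→0
Count of 25: 1

1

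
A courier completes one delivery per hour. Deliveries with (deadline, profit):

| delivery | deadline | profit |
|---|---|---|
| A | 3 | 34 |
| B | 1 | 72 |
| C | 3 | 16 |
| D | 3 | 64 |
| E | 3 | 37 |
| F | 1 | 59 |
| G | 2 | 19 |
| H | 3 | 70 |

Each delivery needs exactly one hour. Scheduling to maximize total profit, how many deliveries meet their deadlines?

3

Sort by profit descending; place each in the latest free slot ≤ its deadline.
By profit: B(d1,72), H(d3,70), D(d3,64), F(d1,59), E(d3,37), A(d3,34), G(d2,19), C(d3,16)
B→slot 1; H→slot 3; D→slot 2; F skipped; E skipped; A skipped; G skipped; C skipped.
3 of 8 scheduled.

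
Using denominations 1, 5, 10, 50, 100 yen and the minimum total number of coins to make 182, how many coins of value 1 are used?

182 − 1×100→82 − 1×50→32 − 3×10→2 − 2×1→0
Count of 1: 2

2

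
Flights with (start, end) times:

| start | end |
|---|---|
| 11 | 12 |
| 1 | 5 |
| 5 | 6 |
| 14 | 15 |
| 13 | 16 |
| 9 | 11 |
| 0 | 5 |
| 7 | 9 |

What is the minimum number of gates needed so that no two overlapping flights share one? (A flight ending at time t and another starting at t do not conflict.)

2

starts: [0, 1, 5, 7, 9, 11, 13, 14]
ends:   [5, 5, 6, 9, 11, 12, 15, 16]
s0→1 s1→2  — peak 2.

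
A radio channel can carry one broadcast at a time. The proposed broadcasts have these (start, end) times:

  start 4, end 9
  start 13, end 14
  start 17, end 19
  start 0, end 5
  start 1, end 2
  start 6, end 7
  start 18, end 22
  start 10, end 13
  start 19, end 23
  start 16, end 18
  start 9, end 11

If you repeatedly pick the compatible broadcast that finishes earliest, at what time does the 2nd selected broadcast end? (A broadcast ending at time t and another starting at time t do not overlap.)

7

Greedy by earliest finish: after sorting by end time, pick each interval compatible with the last pick.
By end time: (1,2), (0,5), (6,7), (4,9), (9,11), (10,13), (13,14), (16,18), (17,19), (18,22), (19,23).
Pick (1,2); next start ≥ 2 → (6,7); next start ≥ 7 → (9,11); next start ≥ 11 → (13,14); next start ≥ 14 → (16,18); next start ≥ 18 → (18,22).
Selected: (1,2) (6,7) (9,11) (13,14) (16,18) (18,22)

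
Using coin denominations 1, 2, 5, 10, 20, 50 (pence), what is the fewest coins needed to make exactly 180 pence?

5

Use the largest denomination that fits, subtract, and repeat.
180 = 3×50 + 1×20 + 1×10
Total coins = 3 + 1 + 1 = 5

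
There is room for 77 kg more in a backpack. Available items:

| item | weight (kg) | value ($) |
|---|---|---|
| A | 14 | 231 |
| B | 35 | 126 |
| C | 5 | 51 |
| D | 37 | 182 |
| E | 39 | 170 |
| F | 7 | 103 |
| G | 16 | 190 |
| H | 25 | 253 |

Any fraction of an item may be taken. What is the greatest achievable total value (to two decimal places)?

877.19

Sort by value per unit weight and fill in that order.
Ratios (sorted): A 16.50, F 14.71, G 11.88, C 10.20, H 10.12, D 4.92, E 4.36, B 3.60
take A (14 @ 231); take F (7 @ 103); take G (16 @ 190); take C (5 @ 51); take H (25 @ 253); take 10/37 of D → 49.19. Capacity used 77/77.
Total value = 877.19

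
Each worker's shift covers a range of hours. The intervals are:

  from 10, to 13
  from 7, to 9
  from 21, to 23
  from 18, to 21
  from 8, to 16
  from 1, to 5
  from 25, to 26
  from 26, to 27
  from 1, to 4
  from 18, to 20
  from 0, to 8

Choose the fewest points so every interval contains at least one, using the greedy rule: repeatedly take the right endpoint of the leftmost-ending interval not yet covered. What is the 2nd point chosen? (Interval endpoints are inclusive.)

Sort by right endpoint; whenever an interval is uncovered, place a point at its right end.
By right end: [1,4]  [1,5]  [0,8]  [7,9]  [10,13]  [8,16]  [18,20]  [18,21]  [21,23]  [25,26]  [26,27]
[1,4] uncovered → point at 4; [7,9] uncovered → point at 9; [10,13] uncovered → point at 13; [18,20] uncovered → point at 20; [21,23] uncovered → point at 23; [25,26] uncovered → point at 26.
Points: 4, 9, 13, 20, 23, 26 (6 total).

9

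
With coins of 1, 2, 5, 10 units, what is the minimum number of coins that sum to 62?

7

Use the largest denomination that fits, subtract, and repeat.
62 − 6×10→2 − 1×2→0
Total coins = 6 + 1 = 7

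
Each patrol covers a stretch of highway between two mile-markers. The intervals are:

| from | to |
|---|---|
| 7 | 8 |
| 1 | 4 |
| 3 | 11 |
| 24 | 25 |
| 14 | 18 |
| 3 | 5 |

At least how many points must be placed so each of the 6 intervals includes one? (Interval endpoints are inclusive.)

4

Sort by right endpoint; whenever an interval is uncovered, place a point at its right end.
Sorted: [1,4] [3,5] [7,8] [3,11] [14,18] [24,25]
{[1,4],[3,5]} hit by 4; {[7,8],[3,11]} hit by 8; {[14,18]} hit by 18; {[24,25]} hit by 25.
Points: 4, 8, 18, 25 (4 total).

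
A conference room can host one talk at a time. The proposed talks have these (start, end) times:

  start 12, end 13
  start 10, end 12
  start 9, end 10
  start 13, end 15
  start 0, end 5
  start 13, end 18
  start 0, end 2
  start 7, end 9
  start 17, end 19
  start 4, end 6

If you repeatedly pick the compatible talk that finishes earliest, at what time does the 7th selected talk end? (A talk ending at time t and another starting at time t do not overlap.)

Greedy by earliest finish: after sorting by end time, pick each interval compatible with the last pick.
Sorted by end: (0,2)  (0,5)  (4,6)  (7,9)  (9,10)  (10,12)  (12,13)  (13,15)  (13,18)  (17,19)
take (0,2); skip (0,5); take (4,6); take (7,9); take (9,10); take (10,12); take (12,13); take (13,15); take (17,19).
Selected: (0,2) (4,6) (7,9) (9,10) (10,12) (12,13) (13,15) (17,19)

15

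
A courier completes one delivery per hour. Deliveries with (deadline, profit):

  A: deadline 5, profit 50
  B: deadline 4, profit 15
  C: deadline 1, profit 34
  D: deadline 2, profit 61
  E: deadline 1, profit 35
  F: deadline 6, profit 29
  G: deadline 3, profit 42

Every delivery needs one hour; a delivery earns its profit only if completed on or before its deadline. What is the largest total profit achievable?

232

Sort by profit descending; place each in the latest free slot ≤ its deadline.
Profit order: D=61 A=50 G=42 E=35 C=34 F=29 B=15
Assign: D→slot 2, A→slot 5, G→slot 3, E→slot 1, C skipped, F→slot 6, B→slot 4.
Slots: [1:E] [2:D] [3:G] [4:B] [5:A] [6:F]
Profit = 35 + 61 + 42 + 15 + 50 + 29 = 232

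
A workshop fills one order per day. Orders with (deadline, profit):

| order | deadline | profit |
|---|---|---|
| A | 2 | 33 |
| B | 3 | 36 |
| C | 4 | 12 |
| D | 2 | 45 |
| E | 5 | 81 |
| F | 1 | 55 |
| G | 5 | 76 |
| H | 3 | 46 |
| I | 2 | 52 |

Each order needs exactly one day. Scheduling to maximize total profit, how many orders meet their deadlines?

Profit order: E=81 G=76 F=55 I=52 H=46 D=45 B=36 A=33 C=12
Assign: E→slot 5, G→slot 4, F→slot 1, I→slot 2, H→slot 3, D skipped, B skipped, A skipped, C skipped.
Slots: [1:F] [2:I] [3:H] [4:G] [5:E]
5 of 9 scheduled.

5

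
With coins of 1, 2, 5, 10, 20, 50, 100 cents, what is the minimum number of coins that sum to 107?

107 = 1×100 + 1×5 + 1×2
Total coins = 1 + 1 + 1 = 3

3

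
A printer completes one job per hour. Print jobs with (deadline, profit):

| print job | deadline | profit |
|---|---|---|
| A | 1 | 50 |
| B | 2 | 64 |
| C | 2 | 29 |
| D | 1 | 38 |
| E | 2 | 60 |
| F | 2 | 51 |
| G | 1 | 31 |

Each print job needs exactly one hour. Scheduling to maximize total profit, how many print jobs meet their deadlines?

Take jobs in profit order; each goes to the latest open slot no later than its deadline.
Profit order: B=64 E=60 F=51 A=50 D=38 G=31 C=29
Assign: B→slot 2, E→slot 1, F skipped, A skipped, D skipped, G skipped, C skipped.
Slots: [1:E] [2:B]
2 of 7 scheduled.

2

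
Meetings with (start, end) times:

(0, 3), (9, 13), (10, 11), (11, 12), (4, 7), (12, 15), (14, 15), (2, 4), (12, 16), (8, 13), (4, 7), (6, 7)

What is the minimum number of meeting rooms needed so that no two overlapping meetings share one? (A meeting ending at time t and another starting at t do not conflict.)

The answer is the maximum number of intervals overlapping at any instant.
Events (time:±→running): 0:+→1 2:+→2 3:-→1 4:-→0 4:+→1 4:+→2 6:+→3 7:-→2 7:-→1 7:-→0 8:+→1 9:+→2 10:+→3 11:-→2 11:+→3 12:-→2 12:+→3 12:+→4 … peak 4.

4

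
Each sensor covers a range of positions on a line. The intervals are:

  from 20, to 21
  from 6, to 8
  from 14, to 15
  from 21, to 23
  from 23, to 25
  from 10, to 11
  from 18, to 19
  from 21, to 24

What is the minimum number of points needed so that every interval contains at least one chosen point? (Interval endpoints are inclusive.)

6

Sort by right endpoint; whenever an interval is uncovered, place a point at its right end.
By right end: [6,8]  [10,11]  [14,15]  [18,19]  [20,21]  [21,23]  [21,24]  [23,25]
[6,8] uncovered → point at 8; [10,11] uncovered → point at 11; [14,15] uncovered → point at 15; [18,19] uncovered → point at 19; [20,21] uncovered → point at 21; [23,25] uncovered → point at 25.
Points: 8, 11, 15, 19, 21, 25 (6 total).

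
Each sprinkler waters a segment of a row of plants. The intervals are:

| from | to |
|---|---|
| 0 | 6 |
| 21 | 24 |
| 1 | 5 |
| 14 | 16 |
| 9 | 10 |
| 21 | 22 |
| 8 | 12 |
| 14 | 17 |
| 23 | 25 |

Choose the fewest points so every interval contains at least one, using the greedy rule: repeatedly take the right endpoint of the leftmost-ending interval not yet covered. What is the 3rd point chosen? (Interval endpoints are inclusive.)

Process intervals by earliest right end; each time one isn't hit yet, stab at its right endpoint.
By right end: [1,5]  [0,6]  [9,10]  [8,12]  [14,16]  [14,17]  [21,22]  [21,24]  [23,25]
[1,5] uncovered → point at 5; [9,10] uncovered → point at 10; [14,16] uncovered → point at 16; [21,22] uncovered → point at 22; [23,25] uncovered → point at 25.
Points: 5, 10, 16, 22, 25 (5 total).

16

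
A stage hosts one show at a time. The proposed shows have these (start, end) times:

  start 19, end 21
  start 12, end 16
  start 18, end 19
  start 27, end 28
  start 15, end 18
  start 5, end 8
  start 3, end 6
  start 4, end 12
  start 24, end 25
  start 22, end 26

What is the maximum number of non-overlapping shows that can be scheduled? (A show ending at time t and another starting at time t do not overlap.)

6

Sorted by end: (3,6)  (5,8)  (4,12)  (12,16)  (15,18)  (18,19)  (19,21)  (24,25)  (22,26)  (27,28)
take (3,6); take (12,16); take (18,19); take (19,21); take (24,25); skip (22,26); take (27,28).
Selected 6 shows.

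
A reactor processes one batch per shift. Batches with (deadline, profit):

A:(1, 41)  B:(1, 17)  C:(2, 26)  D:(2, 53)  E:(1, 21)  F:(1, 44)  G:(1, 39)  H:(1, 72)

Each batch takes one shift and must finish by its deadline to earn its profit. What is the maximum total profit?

Sort by profit descending; place each in the latest free slot ≤ its deadline.
By profit: H(d1,72), D(d2,53), F(d1,44), A(d1,41), G(d1,39), C(d2,26), E(d1,21), B(d1,17)
H→slot 1; D→slot 2; F skipped; A skipped; G skipped; C skipped; E skipped; B skipped.
Profit = 72 + 53 = 125

125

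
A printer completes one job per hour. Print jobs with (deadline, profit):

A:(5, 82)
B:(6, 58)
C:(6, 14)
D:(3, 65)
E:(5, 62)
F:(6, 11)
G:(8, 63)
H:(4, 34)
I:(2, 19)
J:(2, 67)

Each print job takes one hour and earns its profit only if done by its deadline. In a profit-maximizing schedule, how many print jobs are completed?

Sort by profit descending; place each in the latest free slot ≤ its deadline.
Profit order: A=82 J=67 D=65 G=63 E=62 B=58 H=34 I=19 C=14 F=11
Assign: A→slot 5, J→slot 2, D→slot 3, G→slot 8, E→slot 4, B→slot 6, H→slot 1, I skipped, C skipped, F skipped.
Slots: [1:H] [2:J] [3:D] [4:E] [5:A] [6:B] [8:G]
7 of 10 scheduled.

7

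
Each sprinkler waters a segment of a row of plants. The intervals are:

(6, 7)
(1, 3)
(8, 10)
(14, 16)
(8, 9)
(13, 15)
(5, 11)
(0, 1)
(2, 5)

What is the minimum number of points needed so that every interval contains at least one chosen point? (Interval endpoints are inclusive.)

Sort by right endpoint; whenever an interval is uncovered, place a point at its right end.
By right end: [0,1]  [1,3]  [2,5]  [6,7]  [8,9]  [8,10]  [5,11]  [13,15]  [14,16]
[0,1] uncovered → point at 1; [2,5] uncovered → point at 5; [6,7] uncovered → point at 7; [8,9] uncovered → point at 9; [13,15] uncovered → point at 15.
Points: 1, 5, 7, 9, 15 (5 total).

5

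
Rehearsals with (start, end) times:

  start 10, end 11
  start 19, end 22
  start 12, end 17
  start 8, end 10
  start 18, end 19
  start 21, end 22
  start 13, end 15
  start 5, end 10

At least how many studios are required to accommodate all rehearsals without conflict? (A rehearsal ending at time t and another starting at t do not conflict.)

2

Count concurrent intervals with a sweep; the peak is the room count.
Events (time:±→running): 5:+→1 8:+→2 … peak 2.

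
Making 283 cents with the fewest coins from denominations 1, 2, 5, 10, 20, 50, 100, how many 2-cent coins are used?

283 = 2×100 + 1×50 + 1×20 + 1×10 + 1×2 + 1×1
Count of 2: 1

1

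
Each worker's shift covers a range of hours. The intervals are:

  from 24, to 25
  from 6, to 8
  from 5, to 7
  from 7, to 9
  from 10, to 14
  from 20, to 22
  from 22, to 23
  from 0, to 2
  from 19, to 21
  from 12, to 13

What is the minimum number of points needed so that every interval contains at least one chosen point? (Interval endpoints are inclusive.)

By right end: [0,2]  [5,7]  [6,8]  [7,9]  [12,13]  [10,14]  [19,21]  [20,22]  [22,23]  [24,25]
[0,2] uncovered → point at 2; [5,7] uncovered → point at 7; [12,13] uncovered → point at 13; [19,21] uncovered → point at 21; [22,23] uncovered → point at 23; [24,25] uncovered → point at 25.
Points: 2, 7, 13, 21, 23, 25 (6 total).

6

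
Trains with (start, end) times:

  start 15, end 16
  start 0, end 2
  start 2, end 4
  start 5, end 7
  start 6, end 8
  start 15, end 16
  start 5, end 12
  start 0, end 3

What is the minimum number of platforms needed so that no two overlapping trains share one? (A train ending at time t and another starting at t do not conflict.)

3

The answer is the maximum number of intervals overlapping at any instant.
starts: [0, 0, 2, 5, 5, 6, 15, 15]
ends:   [2, 3, 4, 7, 8, 12, 16, 16]
s0→1 s0→2 e2→1 s2→2 e3→1 e4→0 s5→1 s5→2 s6→3  — peak 3.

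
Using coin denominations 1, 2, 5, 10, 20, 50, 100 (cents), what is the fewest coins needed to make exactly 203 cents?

203 − 2×100→3 − 1×2→1 − 1×1→0
Total coins = 2 + 1 + 1 = 4

4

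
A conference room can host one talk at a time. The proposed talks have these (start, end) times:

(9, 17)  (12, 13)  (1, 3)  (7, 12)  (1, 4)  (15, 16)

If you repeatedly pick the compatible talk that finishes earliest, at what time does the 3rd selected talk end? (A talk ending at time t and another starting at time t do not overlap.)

Order by finish time; keep every interval that doesn't clash with the previous kept one.
Sorted by end: (1,3)  (1,4)  (7,12)  (12,13)  (15,16)  (9,17)
take (1,3); take (7,12); take (12,13); take (15,16); skip (9,17).
Selected: (1,3) (7,12) (12,13) (15,16)

13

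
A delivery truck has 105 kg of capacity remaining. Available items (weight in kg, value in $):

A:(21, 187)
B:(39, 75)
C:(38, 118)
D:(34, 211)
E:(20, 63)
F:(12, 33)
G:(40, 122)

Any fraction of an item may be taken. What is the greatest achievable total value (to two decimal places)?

554.16

Sort by value per unit weight and fill in that order.
Ratios (sorted): A 8.90, D 6.21, E 3.15, C 3.11, G 3.05, F 2.75, B 1.92
take A (21 @ 187); take D (34 @ 211); take E (20 @ 63); take 30/38 of C → 93.16. Capacity used 105/105.
Total value = 554.16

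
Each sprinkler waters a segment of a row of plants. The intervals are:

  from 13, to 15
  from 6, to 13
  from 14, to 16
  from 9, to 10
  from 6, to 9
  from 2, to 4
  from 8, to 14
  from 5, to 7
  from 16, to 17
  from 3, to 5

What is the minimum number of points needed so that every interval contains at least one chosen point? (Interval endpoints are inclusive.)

5

Sort by right endpoint; whenever an interval is uncovered, place a point at its right end.
By right end: [2,4]  [3,5]  [5,7]  [6,9]  [9,10]  [6,13]  [8,14]  [13,15]  [14,16]  [16,17]
[2,4] uncovered → point at 4; [5,7] uncovered → point at 7; [9,10] uncovered → point at 10; [13,15] uncovered → point at 15; [16,17] uncovered → point at 17.
Points: 4, 7, 10, 15, 17 (5 total).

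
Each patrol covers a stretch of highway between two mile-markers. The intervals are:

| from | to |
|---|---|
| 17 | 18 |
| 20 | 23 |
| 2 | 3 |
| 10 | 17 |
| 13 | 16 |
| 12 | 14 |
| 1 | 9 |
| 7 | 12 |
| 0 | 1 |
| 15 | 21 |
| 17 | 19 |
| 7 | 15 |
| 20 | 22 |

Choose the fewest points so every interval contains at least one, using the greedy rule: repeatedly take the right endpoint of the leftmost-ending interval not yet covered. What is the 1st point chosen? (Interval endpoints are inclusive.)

Sort by right endpoint; whenever an interval is uncovered, place a point at its right end.
Sorted: [0,1] [2,3] [1,9] [7,12] [12,14] [7,15] [13,16] [10,17] [17,18] [17,19] [15,21] [20,22] [20,23]
{[0,1]} hit by 1; {[2,3],[1,9]} hit by 3; {[7,12],[12,14],[7,15]} hit by 12; {[13,16],[10,17]} hit by 16; {[17,18],[17,19],[15,21]} hit by 18; {[20,22],[20,23]} hit by 22.
Points: 1, 3, 12, 16, 18, 22 (6 total).

1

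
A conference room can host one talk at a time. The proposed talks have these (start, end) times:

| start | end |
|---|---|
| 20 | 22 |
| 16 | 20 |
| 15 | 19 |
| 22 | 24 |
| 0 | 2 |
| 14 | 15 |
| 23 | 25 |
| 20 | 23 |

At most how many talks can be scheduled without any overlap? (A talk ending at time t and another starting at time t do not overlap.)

5

Greedy by earliest finish: after sorting by end time, pick each interval compatible with the last pick.
Sorted by end: (0,2)  (14,15)  (15,19)  (16,20)  (20,22)  (20,23)  (22,24)  (23,25)
take (0,2); take (14,15); take (15,19); skip (16,20); take (20,22); take (22,24); skip (23,25).
Selected 5 talks.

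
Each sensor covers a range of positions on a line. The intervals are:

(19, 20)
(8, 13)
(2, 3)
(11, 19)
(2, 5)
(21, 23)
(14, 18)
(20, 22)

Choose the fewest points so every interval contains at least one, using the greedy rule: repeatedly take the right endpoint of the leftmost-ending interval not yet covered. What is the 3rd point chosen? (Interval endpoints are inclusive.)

Sort by right endpoint; whenever an interval is uncovered, place a point at its right end.
By right end: [2,3]  [2,5]  [8,13]  [14,18]  [11,19]  [19,20]  [20,22]  [21,23]
[2,3] uncovered → point at 3; [8,13] uncovered → point at 13; [14,18] uncovered → point at 18; [19,20] uncovered → point at 20; [21,23] uncovered → point at 23.
Points: 3, 13, 18, 20, 23 (5 total).

18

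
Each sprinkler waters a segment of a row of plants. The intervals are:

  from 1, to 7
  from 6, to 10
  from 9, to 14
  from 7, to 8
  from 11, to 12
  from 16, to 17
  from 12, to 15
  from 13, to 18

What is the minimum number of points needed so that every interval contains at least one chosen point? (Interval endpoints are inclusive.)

Sorted: [1,7] [7,8] [6,10] [11,12] [9,14] [12,15] [16,17] [13,18]
{[1,7],[7,8],[6,10]} hit by 7; {[11,12],[9,14],[12,15]} hit by 12; {[16,17],[13,18]} hit by 17.
Points: 7, 12, 17 (3 total).

3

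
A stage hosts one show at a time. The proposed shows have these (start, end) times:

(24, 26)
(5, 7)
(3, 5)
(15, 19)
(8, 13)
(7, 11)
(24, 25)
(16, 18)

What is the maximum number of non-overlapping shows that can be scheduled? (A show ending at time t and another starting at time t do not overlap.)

5

Order by finish time; keep every interval that doesn't clash with the previous kept one.
By end time: (3,5), (5,7), (7,11), (8,13), (16,18), (15,19), (24,25), (24,26).
Pick (3,5); next start ≥ 5 → (5,7); next start ≥ 7 → (7,11); next start ≥ 11 → (16,18); next start ≥ 18 → (24,25).
Selected 5 shows.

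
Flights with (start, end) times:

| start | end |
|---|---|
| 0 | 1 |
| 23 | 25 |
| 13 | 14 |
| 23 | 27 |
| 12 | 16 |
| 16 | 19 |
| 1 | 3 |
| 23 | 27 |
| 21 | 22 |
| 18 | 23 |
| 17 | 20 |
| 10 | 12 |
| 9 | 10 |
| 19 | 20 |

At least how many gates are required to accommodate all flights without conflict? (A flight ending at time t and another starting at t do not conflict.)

Events (time:±→running): 0:+→1 1:-→0 1:+→1 3:-→0 9:+→1 10:-→0 10:+→1 12:-→0 12:+→1 13:+→2 14:-→1 16:-→0 16:+→1 17:+→2 18:+→3 … peak 3.

3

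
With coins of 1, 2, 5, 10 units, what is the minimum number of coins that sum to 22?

Greedy: take as many of the largest coin as possible, then repeat with the remainder.
22 = 2×10 + 1×2
Total coins = 2 + 1 = 3

3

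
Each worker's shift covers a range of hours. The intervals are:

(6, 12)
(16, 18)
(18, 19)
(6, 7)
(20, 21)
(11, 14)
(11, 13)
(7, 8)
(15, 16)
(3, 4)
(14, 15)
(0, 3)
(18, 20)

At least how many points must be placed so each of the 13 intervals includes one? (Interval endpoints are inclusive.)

Sort by right endpoint; whenever an interval is uncovered, place a point at its right end.
By right end: [0,3]  [3,4]  [6,7]  [7,8]  [6,12]  [11,13]  [11,14]  [14,15]  [15,16]  [16,18]  [18,19]  [18,20]  [20,21]
[0,3] uncovered → point at 3; [6,7] uncovered → point at 7; [11,13] uncovered → point at 13; [14,15] uncovered → point at 15; [16,18] uncovered → point at 18; [20,21] uncovered → point at 21.
Points: 3, 7, 13, 15, 18, 21 (6 total).

6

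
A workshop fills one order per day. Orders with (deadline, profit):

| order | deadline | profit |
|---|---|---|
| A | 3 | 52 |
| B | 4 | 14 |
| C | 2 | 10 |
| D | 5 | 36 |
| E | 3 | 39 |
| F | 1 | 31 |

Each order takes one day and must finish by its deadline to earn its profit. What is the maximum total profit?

172

Profit order: A=52 E=39 D=36 F=31 B=14 C=10
Assign: A→slot 3, E→slot 2, D→slot 5, F→slot 1, B→slot 4, C skipped.
Slots: [1:F] [2:E] [3:A] [4:B] [5:D]
Profit = 31 + 39 + 52 + 14 + 36 = 172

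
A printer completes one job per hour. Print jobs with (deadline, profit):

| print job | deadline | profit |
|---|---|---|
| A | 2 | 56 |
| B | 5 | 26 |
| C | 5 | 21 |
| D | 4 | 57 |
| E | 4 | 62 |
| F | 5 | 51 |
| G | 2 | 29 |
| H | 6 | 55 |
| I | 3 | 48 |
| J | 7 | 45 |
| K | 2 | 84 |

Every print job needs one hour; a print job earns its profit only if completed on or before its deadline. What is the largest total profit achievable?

Take jobs in profit order; each goes to the latest open slot no later than its deadline.
By profit: K(d2,84), E(d4,62), D(d4,57), A(d2,56), H(d6,55), F(d5,51), I(d3,48), J(d7,45), G(d2,29), B(d5,26), C(d5,21)
K→slot 2; E→slot 4; D→slot 3; A→slot 1; H→slot 6; F→slot 5; I skipped; J→slot 7; G skipped; B skipped; C skipped.
Profit = 56 + 84 + 57 + 62 + 51 + 55 + 45 = 410

410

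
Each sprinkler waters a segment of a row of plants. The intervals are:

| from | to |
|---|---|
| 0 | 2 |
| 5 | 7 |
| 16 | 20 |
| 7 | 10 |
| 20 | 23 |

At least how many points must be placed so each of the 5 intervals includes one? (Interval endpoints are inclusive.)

3

Process intervals by earliest right end; each time one isn't hit yet, stab at its right endpoint.
By right end: [0,2]  [5,7]  [7,10]  [16,20]  [20,23]
[0,2] uncovered → point at 2; [5,7] uncovered → point at 7; [16,20] uncovered → point at 20.
Points: 2, 7, 20 (3 total).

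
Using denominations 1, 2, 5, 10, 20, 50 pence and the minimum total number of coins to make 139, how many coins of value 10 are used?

139 − 2×50→39 − 1×20→19 − 1×10→9 − 1×5→4 − 2×2→0
Count of 10: 1

1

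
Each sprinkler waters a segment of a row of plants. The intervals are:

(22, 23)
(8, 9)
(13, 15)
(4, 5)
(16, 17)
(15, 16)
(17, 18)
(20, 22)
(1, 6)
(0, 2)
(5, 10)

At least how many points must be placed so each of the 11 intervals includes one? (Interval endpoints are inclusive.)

By right end: [0,2]  [4,5]  [1,6]  [8,9]  [5,10]  [13,15]  [15,16]  [16,17]  [17,18]  [20,22]  [22,23]
[0,2] uncovered → point at 2; [4,5] uncovered → point at 5; [8,9] uncovered → point at 9; [13,15] uncovered → point at 15; [16,17] uncovered → point at 17; [20,22] uncovered → point at 22.
Points: 2, 5, 9, 15, 17, 22 (6 total).

6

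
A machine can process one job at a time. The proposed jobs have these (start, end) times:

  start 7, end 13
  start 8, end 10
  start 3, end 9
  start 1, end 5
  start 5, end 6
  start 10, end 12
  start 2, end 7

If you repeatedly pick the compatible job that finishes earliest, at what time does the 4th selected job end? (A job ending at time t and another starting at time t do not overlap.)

Order by finish time; keep every interval that doesn't clash with the previous kept one.
By end time: (1,5), (5,6), (2,7), (3,9), (8,10), (10,12), (7,13).
Pick (1,5); next start ≥ 5 → (5,6); next start ≥ 6 → (8,10); next start ≥ 10 → (10,12).
Selected: (1,5) (5,6) (8,10) (10,12)

12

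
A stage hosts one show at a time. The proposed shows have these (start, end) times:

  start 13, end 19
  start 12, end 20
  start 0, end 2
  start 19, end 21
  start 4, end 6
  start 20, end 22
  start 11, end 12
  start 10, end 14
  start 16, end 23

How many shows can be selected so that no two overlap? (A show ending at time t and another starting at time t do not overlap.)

5

Sorted by end: (0,2)  (4,6)  (11,12)  (10,14)  (13,19)  (12,20)  (19,21)  (20,22)  (16,23)
take (0,2); take (4,6); take (11,12); take (13,19); take (19,21); skip (16,23).
Selected 5 shows.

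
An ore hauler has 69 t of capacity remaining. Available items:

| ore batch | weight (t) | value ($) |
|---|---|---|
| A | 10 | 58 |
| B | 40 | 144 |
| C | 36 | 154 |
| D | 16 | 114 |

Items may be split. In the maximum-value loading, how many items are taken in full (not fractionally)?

Ratios (sorted): D 7.12, A 5.80, C 4.28, B 3.60
take D (16 @ 114); take A (10 @ 58); take C (36 @ 154); take 7/40 of B → 25.20. Capacity used 69/69.
3 item(s) taken whole; one partial (take 7/40 of B).

3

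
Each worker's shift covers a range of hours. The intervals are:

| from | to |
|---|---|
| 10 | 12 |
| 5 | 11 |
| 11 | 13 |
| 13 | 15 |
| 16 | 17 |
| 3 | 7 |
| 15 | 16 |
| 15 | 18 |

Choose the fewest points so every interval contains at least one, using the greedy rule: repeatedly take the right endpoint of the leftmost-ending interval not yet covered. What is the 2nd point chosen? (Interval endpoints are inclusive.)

12

Sorted: [3,7] [5,11] [10,12] [11,13] [13,15] [15,16] [16,17] [15,18]
{[3,7],[5,11]} hit by 7; {[10,12],[11,13]} hit by 12; {[13,15],[15,16]} hit by 15; {[16,17],[15,18]} hit by 17.
Points: 7, 12, 15, 17 (4 total).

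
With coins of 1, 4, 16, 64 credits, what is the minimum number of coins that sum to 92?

Greedy: take as many of the largest coin as possible, then repeat with the remainder.
92 = 1×64 + 1×16 + 3×4
Total coins = 1 + 1 + 3 = 5

5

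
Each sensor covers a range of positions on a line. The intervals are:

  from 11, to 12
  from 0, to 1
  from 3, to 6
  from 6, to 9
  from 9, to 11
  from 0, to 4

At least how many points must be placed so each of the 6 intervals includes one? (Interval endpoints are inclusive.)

3

Sorted: [0,1] [0,4] [3,6] [6,9] [9,11] [11,12]
{[0,1],[0,4]} hit by 1; {[3,6],[6,9]} hit by 6; {[9,11],[11,12]} hit by 11.
Points: 1, 6, 11 (3 total).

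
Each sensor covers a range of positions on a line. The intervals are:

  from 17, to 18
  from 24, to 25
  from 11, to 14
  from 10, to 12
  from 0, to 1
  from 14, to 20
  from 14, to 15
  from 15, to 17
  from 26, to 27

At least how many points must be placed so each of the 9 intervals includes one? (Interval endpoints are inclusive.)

Sorted: [0,1] [10,12] [11,14] [14,15] [15,17] [17,18] [14,20] [24,25] [26,27]
{[0,1]} hit by 1; {[10,12],[11,14]} hit by 12; {[14,15],[15,17]} hit by 15; {[17,18],[14,20]} hit by 18; {[24,25]} hit by 25; {[26,27]} hit by 27.
Points: 1, 12, 15, 18, 25, 27 (6 total).

6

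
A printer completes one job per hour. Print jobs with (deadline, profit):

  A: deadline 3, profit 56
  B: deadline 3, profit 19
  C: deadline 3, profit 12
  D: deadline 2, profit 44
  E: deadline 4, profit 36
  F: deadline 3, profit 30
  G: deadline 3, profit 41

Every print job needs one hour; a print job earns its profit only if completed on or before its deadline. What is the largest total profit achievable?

177

Take jobs in profit order; each goes to the latest open slot no later than its deadline.
Profit order: A=56 D=44 G=41 E=36 F=30 B=19 C=12
Assign: A→slot 3, D→slot 2, G→slot 1, E→slot 4, F skipped, B skipped, C skipped.
Slots: [1:G] [2:D] [3:A] [4:E]
Profit = 41 + 44 + 56 + 36 = 177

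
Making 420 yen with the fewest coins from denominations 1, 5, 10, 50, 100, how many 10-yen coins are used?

420 = 4×100 + 2×10
Count of 10: 2

2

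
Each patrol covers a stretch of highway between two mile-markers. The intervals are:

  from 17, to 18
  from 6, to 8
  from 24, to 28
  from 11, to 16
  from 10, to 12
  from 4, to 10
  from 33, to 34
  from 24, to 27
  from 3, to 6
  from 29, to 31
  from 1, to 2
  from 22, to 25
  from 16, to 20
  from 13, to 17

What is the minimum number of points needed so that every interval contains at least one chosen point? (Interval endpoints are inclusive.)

Sort by right endpoint; whenever an interval is uncovered, place a point at its right end.
By right end: [1,2]  [3,6]  [6,8]  [4,10]  [10,12]  [11,16]  [13,17]  [17,18]  [16,20]  [22,25]  [24,27]  [24,28]  [29,31]  [33,34]
[1,2] uncovered → point at 2; [3,6] uncovered → point at 6; [10,12] uncovered → point at 12; [13,17] uncovered → point at 17; [22,25] uncovered → point at 25; [29,31] uncovered → point at 31; [33,34] uncovered → point at 34.
Points: 2, 6, 12, 17, 25, 31, 34 (7 total).

7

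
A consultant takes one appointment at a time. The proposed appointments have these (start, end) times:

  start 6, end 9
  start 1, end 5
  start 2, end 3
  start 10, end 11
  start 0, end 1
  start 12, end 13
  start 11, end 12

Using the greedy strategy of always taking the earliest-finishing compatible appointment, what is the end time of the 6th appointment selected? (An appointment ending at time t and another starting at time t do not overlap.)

Sort by end time and greedily take each interval whose start is ≥ the last chosen end.
Sorted by end: (0,1)  (2,3)  (1,5)  (6,9)  (10,11)  (11,12)  (12,13)
take (0,1); take (2,3); skip (1,5); take (6,9); take (10,11); take (11,12); take (12,13).
Selected: (0,1) (2,3) (6,9) (10,11) (11,12) (12,13)

13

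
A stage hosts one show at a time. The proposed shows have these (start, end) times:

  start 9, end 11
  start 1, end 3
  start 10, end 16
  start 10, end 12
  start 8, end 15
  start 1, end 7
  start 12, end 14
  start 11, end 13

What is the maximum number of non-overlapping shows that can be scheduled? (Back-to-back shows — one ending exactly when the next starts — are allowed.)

3

Greedy by earliest finish: after sorting by end time, pick each interval compatible with the last pick.
Sorted by end: (1,3)  (1,7)  (9,11)  (10,12)  (11,13)  (12,14)  (8,15)  (10,16)
take (1,3); skip (1,7); take (9,11); take (11,13); skip (8,15).
Selected 3 shows.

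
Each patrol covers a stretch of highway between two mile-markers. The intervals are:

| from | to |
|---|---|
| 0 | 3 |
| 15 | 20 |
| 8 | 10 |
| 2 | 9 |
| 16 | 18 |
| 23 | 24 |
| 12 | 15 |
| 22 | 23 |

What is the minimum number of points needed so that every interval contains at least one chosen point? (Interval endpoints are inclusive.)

5

Sort by right endpoint; whenever an interval is uncovered, place a point at its right end.
Sorted: [0,3] [2,9] [8,10] [12,15] [16,18] [15,20] [22,23] [23,24]
{[0,3],[2,9]} hit by 3; {[8,10]} hit by 10; {[12,15]} hit by 15; {[16,18],[15,20]} hit by 18; {[22,23],[23,24]} hit by 23.
Points: 3, 10, 15, 18, 23 (5 total).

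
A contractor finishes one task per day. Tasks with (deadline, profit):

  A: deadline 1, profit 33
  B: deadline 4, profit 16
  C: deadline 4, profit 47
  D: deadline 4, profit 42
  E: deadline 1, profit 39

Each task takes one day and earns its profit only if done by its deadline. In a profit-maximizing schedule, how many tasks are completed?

4

By profit: C(d4,47), D(d4,42), E(d1,39), A(d1,33), B(d4,16)
C→slot 4; D→slot 3; E→slot 1; A skipped; B→slot 2.
4 of 5 scheduled.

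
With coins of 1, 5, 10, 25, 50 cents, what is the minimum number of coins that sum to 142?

142 = 2×50 + 1×25 + 1×10 + 1×5 + 2×1
Total coins = 2 + 1 + 1 + 1 + 2 = 7

7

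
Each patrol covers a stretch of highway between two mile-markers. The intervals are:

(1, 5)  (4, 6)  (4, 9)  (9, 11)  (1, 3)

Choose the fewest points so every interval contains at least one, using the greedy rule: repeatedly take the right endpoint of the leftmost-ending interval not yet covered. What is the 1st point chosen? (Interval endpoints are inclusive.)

3

By right end: [1,3]  [1,5]  [4,6]  [4,9]  [9,11]
[1,3] uncovered → point at 3; [4,6] uncovered → point at 6; [9,11] uncovered → point at 11.
Points: 3, 6, 11 (3 total).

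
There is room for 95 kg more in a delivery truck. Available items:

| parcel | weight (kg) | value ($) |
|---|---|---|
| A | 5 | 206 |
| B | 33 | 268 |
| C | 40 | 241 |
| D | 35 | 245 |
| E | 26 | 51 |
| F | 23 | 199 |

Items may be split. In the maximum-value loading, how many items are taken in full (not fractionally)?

Order: A (206/5=41.20) > F (199/23=8.65) > B (268/33=8.12) > D (245/35=7.00) > C (241/40=6.03) > E (51/26=1.96)
Fill: take A (5 @ 206) → take F (23 @ 199) → take B (33 @ 268) → take 34/35 of D → 238.00; 95/95 used.
3 item(s) taken whole; one partial (take 34/35 of D).

3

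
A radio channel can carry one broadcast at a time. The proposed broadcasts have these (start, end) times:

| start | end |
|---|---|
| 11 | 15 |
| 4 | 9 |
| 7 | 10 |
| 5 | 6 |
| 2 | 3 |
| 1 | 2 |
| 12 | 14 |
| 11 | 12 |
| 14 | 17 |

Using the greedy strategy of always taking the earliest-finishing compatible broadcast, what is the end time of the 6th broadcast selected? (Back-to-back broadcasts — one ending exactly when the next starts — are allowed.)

14

Sorted by end: (1,2)  (2,3)  (5,6)  (4,9)  (7,10)  (11,12)  (12,14)  (11,15)  (14,17)
take (1,2); take (2,3); take (5,6); skip (4,9); take (7,10); take (11,12); take (12,14); skip (11,15); take (14,17).
Selected: (1,2) (2,3) (5,6) (7,10) (11,12) (12,14) (14,17)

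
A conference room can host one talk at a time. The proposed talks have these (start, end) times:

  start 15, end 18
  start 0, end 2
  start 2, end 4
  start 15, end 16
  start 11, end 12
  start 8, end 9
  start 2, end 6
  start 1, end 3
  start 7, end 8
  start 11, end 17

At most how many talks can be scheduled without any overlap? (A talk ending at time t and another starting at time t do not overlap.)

Sorted by end: (0,2)  (1,3)  (2,4)  (2,6)  (7,8)  (8,9)  (11,12)  (15,16)  (11,17)  (15,18)
take (0,2); skip (1,3); take (2,4); take (7,8); take (8,9); take (11,12); take (15,16).
Selected 6 talks.

6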